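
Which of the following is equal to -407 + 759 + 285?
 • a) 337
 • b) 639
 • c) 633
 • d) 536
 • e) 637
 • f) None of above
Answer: e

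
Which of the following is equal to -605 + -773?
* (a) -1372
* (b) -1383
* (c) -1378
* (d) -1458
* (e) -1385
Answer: c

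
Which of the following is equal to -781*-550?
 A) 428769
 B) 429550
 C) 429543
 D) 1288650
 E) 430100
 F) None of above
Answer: B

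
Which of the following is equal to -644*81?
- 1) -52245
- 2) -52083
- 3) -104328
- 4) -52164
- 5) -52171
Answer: 4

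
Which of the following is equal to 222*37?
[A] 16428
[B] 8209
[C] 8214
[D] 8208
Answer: C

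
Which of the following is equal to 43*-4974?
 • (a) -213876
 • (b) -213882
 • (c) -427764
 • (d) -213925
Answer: b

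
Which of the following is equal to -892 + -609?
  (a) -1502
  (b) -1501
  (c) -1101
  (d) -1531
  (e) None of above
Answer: b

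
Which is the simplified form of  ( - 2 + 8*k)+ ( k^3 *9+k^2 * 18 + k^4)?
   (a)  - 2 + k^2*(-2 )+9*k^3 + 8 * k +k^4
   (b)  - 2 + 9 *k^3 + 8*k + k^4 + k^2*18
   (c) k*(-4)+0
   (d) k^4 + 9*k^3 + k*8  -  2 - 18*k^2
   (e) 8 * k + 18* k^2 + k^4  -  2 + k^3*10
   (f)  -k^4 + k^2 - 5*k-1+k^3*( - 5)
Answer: b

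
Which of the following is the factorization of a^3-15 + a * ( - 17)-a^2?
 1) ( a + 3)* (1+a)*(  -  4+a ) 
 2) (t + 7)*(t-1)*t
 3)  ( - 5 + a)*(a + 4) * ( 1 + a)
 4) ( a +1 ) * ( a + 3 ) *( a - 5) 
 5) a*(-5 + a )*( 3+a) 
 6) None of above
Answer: 4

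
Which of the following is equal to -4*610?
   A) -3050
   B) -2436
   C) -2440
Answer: C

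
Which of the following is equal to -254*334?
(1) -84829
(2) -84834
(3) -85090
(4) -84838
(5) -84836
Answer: 5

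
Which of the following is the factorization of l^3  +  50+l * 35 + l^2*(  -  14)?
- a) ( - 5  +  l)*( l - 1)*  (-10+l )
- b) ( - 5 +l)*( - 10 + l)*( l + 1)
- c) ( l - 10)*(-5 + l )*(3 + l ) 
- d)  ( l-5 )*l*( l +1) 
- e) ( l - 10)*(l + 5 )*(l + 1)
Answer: b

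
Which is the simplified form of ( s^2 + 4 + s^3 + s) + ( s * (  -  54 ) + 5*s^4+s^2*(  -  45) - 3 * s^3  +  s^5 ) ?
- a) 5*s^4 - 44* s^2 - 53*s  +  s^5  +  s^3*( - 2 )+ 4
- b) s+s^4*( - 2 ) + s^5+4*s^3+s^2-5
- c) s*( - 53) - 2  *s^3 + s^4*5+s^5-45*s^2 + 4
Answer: a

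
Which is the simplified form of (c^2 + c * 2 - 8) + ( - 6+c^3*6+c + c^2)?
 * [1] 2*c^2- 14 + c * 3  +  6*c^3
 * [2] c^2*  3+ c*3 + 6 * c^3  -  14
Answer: 1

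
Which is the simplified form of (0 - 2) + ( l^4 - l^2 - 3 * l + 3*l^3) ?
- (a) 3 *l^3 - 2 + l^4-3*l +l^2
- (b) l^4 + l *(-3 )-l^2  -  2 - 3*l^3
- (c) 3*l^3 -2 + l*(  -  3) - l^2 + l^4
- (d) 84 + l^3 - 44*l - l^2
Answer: c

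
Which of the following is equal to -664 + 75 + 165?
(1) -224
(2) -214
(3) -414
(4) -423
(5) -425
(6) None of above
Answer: 6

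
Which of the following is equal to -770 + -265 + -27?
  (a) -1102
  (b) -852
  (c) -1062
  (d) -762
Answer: c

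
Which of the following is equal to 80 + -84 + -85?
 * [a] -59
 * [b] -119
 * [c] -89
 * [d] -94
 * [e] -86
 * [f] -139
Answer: c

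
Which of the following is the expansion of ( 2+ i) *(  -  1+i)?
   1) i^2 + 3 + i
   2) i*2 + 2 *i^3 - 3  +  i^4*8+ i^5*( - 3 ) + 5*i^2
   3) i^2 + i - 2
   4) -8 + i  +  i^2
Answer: 3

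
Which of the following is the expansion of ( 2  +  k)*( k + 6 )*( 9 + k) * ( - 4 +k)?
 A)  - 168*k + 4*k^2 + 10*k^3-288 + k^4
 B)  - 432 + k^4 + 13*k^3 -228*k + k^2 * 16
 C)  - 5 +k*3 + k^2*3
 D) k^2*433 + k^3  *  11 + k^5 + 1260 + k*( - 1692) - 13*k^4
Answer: B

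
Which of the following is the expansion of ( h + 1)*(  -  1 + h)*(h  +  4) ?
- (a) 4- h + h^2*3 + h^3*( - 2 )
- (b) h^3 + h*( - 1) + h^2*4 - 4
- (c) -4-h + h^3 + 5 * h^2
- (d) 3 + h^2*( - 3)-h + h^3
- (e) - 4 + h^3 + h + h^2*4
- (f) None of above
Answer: b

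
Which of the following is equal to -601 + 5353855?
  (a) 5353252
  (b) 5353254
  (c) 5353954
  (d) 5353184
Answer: b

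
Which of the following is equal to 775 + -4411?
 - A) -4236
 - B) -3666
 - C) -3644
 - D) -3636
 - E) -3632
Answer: D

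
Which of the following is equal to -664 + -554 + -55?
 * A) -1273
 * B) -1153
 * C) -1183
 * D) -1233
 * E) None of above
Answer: A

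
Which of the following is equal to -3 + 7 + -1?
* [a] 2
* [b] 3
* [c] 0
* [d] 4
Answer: b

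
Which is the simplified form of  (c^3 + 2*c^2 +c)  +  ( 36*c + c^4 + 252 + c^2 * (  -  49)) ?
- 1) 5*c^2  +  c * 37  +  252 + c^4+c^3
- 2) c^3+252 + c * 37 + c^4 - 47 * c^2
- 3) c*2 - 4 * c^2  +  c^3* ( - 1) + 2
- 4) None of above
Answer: 2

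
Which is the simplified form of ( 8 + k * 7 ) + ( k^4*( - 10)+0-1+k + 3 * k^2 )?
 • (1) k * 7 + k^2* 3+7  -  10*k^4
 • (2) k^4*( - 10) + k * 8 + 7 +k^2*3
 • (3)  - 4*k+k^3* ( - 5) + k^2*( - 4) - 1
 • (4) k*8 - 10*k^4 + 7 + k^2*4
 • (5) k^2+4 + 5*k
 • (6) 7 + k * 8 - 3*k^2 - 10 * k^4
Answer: 2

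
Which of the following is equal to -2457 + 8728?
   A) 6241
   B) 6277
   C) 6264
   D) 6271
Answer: D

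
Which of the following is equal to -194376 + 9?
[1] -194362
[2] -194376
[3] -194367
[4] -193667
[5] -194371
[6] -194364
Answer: 3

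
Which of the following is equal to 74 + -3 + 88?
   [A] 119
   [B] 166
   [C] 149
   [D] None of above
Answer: D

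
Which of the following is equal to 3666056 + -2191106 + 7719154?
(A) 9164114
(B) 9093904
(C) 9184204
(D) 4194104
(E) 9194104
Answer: E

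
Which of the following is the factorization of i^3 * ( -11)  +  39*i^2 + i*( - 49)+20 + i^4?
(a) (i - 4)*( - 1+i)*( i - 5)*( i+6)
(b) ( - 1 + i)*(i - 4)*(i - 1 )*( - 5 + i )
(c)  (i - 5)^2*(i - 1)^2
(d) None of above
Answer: b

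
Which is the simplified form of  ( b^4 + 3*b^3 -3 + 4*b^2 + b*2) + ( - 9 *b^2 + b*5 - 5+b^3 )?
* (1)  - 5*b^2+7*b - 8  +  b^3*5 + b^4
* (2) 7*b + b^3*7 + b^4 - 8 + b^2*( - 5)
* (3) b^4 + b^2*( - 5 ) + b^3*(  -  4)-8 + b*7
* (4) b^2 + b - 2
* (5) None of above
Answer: 5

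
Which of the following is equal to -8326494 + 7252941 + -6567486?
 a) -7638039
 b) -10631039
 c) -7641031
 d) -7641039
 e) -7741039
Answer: d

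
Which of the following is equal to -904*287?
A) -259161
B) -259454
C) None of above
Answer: C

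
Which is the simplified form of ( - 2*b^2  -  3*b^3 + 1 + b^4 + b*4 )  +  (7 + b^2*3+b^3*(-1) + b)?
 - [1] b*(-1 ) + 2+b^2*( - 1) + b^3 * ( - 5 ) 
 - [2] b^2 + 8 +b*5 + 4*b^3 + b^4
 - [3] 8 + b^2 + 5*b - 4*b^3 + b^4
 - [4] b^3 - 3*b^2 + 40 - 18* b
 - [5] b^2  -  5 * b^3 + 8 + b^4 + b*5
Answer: 3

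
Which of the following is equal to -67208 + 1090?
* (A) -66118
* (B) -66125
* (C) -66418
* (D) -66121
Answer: A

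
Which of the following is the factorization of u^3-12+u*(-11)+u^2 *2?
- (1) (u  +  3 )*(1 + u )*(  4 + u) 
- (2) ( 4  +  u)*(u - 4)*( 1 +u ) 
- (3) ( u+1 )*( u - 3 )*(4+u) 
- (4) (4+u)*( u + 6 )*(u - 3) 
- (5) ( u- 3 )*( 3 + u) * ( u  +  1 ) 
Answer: 3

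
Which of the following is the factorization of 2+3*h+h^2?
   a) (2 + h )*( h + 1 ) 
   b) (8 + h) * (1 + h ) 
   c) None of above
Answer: a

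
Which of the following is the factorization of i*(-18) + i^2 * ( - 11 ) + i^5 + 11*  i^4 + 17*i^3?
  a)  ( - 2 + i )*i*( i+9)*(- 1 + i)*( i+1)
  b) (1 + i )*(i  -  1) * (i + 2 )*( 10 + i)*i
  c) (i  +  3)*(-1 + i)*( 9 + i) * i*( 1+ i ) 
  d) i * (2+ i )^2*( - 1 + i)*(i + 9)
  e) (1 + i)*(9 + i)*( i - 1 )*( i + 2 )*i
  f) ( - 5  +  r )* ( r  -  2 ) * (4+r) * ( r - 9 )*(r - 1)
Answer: e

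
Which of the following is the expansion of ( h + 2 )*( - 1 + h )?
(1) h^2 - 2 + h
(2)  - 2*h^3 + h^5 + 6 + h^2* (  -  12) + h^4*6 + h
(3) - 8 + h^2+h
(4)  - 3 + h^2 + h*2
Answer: 1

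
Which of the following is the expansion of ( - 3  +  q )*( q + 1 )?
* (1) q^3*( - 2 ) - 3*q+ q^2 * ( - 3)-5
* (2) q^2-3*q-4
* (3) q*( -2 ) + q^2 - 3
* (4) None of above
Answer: 3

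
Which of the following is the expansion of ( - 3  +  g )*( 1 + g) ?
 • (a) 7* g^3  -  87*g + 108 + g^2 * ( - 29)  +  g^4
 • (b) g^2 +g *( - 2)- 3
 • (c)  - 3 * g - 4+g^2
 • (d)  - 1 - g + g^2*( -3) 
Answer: b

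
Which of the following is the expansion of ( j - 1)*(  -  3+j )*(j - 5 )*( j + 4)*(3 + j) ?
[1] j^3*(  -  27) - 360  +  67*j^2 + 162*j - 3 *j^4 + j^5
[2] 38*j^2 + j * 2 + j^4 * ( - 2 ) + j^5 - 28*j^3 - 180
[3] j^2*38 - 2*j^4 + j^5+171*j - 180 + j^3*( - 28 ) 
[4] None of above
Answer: 3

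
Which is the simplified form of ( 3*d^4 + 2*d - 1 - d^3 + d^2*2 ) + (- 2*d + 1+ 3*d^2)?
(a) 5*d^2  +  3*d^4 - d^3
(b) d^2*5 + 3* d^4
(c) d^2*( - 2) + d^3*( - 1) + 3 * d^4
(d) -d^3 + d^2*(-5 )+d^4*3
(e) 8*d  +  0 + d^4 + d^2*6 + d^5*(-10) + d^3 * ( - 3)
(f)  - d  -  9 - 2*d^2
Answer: a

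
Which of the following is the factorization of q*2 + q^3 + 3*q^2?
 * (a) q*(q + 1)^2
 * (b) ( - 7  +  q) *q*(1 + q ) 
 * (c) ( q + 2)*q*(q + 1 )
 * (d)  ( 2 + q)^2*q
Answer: c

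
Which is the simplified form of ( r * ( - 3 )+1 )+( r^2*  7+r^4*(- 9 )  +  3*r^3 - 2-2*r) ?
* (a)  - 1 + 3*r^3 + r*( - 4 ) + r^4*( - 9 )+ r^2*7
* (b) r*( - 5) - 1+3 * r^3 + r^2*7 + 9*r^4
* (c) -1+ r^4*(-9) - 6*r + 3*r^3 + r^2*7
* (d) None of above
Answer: d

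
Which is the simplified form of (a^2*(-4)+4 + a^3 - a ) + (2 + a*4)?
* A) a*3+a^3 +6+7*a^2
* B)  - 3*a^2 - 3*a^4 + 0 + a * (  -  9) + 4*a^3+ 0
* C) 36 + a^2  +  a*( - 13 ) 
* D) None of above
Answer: D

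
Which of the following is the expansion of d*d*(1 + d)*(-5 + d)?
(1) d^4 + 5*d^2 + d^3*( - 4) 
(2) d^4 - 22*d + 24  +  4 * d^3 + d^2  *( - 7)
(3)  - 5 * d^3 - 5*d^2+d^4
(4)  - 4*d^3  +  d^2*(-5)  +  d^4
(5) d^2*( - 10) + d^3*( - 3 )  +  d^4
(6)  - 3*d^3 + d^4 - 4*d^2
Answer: 4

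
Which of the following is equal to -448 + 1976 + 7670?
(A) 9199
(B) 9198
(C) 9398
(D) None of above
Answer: B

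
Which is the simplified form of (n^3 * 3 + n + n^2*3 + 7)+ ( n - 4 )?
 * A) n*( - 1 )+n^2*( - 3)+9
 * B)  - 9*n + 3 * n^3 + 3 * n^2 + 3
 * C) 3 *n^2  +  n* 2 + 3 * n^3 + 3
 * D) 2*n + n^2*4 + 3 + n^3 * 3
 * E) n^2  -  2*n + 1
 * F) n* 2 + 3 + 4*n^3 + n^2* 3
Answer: C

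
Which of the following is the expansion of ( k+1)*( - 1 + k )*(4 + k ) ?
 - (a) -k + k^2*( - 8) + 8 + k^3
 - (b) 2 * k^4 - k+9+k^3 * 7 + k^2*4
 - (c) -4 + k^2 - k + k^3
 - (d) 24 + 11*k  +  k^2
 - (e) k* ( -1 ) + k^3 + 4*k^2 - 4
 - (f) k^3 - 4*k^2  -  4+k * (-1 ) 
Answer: e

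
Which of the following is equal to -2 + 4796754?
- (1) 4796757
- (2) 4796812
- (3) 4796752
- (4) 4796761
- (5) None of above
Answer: 3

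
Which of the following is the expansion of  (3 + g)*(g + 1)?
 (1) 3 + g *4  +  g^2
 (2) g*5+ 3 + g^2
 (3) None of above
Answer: 1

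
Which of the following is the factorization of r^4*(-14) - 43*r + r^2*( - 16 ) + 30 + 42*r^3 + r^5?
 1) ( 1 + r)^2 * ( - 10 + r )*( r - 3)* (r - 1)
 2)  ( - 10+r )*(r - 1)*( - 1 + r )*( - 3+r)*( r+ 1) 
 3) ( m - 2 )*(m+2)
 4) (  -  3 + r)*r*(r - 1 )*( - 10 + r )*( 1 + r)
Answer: 2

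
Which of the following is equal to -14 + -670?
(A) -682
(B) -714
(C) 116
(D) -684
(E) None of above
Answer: D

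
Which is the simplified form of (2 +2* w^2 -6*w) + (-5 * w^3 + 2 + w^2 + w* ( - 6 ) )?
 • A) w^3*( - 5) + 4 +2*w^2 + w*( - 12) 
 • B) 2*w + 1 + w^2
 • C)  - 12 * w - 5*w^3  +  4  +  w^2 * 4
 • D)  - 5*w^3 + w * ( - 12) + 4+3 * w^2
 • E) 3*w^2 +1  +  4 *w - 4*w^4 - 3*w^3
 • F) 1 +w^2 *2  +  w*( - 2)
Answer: D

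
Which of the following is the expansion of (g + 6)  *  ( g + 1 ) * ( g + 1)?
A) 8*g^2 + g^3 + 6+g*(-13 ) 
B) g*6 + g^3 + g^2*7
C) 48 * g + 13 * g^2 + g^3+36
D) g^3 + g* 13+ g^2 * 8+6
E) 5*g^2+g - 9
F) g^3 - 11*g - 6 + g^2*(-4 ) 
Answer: D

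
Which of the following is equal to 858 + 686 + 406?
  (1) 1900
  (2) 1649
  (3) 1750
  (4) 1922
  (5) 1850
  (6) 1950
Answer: 6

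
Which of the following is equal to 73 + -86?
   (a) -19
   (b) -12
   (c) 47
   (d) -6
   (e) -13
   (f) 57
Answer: e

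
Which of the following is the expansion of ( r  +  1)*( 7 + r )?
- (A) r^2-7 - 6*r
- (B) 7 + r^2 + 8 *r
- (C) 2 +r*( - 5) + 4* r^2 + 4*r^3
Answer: B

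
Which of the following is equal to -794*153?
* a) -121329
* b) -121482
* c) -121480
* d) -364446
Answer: b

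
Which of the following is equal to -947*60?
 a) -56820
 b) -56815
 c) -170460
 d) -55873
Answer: a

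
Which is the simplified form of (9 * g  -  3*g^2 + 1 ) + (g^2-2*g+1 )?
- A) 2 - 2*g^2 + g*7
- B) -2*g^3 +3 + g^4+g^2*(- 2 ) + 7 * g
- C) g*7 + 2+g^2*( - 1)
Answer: A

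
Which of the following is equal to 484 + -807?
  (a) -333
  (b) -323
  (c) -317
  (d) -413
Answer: b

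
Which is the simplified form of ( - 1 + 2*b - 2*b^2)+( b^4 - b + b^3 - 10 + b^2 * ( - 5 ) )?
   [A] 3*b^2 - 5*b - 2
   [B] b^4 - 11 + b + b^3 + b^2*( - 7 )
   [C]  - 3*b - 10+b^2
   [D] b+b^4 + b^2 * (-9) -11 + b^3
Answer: B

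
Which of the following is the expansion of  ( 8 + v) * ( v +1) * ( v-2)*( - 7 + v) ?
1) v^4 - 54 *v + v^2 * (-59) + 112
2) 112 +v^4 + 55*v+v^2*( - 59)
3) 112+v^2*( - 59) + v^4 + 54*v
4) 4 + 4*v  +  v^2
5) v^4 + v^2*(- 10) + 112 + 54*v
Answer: 3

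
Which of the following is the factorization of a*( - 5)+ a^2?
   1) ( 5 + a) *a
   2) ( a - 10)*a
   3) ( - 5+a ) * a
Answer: 3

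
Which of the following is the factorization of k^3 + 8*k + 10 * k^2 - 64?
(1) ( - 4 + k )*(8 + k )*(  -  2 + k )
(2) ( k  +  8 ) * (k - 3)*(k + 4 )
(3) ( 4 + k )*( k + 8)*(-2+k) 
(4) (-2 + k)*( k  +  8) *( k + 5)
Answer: 3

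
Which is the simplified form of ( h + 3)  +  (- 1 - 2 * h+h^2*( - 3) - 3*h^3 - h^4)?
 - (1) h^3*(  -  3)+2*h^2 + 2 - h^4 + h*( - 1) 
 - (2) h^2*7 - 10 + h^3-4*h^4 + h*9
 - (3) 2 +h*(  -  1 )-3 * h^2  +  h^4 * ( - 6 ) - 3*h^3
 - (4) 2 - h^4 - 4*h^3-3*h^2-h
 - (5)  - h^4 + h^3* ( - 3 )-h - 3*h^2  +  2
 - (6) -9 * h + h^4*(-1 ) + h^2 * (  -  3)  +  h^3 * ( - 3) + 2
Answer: 5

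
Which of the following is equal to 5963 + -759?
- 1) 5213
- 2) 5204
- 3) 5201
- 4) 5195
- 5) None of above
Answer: 2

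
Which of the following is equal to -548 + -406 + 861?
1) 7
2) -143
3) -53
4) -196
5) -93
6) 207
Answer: 5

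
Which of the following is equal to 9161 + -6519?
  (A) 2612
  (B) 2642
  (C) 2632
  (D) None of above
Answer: B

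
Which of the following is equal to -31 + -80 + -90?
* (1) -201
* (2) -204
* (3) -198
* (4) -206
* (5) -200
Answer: 1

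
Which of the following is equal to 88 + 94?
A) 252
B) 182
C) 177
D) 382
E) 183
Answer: B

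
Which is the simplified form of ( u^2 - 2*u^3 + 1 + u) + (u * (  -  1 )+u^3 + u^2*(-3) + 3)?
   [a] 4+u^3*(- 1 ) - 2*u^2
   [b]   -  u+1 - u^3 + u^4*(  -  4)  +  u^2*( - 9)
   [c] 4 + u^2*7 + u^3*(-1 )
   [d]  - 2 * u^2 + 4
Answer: a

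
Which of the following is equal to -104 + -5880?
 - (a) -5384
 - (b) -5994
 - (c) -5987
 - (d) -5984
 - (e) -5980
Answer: d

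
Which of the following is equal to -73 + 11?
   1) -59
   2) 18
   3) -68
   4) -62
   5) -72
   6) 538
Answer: 4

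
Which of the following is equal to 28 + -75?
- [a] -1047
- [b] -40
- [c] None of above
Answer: c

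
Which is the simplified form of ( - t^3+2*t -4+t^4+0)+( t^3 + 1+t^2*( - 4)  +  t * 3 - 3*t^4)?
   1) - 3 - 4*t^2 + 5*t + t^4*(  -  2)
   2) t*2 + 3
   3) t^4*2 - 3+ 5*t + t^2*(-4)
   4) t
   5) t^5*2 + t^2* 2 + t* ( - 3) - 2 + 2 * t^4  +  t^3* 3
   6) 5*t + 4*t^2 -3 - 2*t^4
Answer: 1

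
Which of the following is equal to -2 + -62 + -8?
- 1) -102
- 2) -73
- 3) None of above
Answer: 3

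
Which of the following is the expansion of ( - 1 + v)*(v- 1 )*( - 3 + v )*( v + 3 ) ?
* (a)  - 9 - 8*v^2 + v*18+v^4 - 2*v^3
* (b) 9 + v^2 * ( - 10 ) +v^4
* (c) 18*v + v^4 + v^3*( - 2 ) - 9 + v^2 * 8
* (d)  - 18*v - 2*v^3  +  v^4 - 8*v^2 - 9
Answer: a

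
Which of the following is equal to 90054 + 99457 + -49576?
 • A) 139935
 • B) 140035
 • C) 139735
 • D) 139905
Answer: A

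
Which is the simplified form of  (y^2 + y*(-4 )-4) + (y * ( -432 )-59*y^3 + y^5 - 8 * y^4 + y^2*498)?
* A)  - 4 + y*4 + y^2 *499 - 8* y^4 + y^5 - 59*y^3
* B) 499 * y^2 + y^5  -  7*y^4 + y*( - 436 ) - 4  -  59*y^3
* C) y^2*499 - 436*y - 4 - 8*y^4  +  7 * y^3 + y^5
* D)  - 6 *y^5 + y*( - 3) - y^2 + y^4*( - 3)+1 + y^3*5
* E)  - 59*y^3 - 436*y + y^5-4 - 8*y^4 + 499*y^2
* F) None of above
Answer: E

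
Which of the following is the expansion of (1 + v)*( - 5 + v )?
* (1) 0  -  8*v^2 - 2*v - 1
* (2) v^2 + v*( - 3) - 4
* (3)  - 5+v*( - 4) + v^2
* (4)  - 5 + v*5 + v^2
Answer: 3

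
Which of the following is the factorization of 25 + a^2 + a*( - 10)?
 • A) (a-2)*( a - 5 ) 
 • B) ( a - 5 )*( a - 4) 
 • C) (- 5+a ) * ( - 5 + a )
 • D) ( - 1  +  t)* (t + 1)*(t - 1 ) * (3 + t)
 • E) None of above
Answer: C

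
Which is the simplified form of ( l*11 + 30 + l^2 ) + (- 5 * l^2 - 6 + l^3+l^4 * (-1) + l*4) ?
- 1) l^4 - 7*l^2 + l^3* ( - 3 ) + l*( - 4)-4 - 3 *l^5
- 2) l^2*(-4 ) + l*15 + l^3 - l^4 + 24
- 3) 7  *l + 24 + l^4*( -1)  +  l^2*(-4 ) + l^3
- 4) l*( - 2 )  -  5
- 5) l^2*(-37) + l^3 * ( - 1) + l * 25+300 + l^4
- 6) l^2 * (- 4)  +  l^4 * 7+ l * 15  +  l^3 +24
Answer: 2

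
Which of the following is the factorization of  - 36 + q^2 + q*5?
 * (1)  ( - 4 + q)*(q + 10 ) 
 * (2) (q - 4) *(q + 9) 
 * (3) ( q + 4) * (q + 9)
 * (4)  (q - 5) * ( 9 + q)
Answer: 2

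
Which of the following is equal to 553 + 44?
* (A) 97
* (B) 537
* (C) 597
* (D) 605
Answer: C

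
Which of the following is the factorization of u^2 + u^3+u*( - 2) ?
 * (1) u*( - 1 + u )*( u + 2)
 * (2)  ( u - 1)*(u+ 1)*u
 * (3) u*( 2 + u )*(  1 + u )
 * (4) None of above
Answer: 1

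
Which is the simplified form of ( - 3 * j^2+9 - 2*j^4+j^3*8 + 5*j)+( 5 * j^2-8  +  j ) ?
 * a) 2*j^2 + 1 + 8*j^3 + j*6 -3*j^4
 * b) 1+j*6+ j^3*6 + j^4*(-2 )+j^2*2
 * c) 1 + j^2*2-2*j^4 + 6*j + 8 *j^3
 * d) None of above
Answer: c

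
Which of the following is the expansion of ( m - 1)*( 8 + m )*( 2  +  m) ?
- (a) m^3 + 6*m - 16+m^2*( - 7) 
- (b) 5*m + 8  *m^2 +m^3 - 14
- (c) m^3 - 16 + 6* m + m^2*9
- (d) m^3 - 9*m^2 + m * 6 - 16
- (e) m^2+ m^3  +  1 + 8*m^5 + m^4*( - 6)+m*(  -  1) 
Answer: c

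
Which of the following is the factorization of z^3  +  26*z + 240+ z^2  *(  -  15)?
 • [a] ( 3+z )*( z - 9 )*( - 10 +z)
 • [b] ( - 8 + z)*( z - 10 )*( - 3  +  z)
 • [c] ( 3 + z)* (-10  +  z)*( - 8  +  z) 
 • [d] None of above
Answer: c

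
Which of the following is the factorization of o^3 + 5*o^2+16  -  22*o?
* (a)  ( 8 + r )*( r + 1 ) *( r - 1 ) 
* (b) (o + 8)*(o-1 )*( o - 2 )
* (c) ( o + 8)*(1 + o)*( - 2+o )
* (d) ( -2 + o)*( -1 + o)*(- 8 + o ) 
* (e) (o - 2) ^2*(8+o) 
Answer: b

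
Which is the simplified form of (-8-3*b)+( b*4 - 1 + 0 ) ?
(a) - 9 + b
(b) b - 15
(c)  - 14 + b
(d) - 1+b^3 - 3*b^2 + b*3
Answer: a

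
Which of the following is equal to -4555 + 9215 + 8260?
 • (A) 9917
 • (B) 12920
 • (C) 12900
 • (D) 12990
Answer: B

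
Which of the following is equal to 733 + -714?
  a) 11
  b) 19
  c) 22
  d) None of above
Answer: b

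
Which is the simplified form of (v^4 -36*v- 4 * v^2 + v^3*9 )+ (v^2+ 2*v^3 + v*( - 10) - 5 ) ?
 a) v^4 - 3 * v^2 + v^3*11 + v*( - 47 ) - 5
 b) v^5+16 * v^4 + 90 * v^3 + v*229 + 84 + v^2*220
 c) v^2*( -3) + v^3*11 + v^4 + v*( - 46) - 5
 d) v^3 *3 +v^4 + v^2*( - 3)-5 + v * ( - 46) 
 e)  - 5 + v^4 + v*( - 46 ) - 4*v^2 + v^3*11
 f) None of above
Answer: c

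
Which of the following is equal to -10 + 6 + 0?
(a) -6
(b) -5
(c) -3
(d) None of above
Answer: d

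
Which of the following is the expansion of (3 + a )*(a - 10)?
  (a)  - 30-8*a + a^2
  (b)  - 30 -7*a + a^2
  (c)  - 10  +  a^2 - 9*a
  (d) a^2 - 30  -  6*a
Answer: b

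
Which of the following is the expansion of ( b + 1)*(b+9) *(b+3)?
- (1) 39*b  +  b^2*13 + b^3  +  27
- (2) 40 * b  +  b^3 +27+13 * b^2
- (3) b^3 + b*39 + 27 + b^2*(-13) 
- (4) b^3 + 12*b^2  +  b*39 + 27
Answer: 1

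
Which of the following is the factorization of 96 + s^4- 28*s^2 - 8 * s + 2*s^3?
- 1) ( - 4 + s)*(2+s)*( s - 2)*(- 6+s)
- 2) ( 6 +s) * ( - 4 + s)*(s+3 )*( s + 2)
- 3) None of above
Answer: 3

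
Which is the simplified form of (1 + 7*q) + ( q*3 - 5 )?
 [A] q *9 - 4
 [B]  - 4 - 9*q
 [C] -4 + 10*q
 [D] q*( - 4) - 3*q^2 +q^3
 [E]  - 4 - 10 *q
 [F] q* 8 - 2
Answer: C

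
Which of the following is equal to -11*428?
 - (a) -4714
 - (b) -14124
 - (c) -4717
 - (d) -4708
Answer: d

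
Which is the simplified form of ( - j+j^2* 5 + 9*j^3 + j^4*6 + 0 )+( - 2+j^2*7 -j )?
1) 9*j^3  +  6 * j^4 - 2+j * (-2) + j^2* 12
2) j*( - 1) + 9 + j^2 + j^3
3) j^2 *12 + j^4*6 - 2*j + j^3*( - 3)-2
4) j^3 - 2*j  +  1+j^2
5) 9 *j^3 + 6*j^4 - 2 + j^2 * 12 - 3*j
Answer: 1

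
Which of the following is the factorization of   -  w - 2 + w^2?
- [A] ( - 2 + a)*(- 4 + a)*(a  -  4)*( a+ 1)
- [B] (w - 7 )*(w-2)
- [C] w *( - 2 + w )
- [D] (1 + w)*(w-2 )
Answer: D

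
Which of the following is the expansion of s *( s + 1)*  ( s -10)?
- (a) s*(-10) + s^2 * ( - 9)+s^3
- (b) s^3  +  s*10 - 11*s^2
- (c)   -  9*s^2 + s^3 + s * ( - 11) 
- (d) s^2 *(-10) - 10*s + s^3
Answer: a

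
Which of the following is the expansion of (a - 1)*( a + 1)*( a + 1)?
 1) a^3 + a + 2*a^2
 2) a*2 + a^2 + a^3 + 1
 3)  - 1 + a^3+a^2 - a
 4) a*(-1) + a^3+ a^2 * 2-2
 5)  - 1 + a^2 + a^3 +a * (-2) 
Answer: 3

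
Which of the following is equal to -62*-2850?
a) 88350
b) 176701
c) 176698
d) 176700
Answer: d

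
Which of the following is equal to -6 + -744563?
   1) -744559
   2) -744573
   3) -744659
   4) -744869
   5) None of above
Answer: 5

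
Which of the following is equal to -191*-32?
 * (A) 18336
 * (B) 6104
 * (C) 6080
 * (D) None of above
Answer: D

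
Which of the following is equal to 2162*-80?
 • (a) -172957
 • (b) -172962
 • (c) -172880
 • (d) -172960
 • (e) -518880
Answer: d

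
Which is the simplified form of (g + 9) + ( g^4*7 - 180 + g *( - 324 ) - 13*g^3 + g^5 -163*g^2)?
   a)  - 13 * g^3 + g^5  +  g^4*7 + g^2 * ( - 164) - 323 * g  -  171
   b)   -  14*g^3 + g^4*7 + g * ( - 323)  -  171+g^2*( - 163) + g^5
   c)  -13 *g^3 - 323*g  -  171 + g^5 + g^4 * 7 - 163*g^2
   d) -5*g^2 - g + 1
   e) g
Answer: c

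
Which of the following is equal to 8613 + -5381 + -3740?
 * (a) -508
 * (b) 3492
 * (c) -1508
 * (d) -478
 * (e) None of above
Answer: a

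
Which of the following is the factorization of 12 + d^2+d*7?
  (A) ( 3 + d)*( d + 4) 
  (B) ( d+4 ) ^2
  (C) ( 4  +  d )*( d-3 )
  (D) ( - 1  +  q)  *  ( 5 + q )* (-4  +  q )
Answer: A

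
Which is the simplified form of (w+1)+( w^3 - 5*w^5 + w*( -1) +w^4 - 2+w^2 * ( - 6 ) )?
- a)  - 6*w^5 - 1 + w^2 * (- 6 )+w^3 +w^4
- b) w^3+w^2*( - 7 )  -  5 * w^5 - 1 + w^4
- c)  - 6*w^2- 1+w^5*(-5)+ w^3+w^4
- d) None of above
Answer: c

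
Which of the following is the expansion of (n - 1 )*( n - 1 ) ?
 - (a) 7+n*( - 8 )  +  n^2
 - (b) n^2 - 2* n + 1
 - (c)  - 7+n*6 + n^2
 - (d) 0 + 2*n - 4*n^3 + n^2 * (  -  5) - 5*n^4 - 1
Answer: b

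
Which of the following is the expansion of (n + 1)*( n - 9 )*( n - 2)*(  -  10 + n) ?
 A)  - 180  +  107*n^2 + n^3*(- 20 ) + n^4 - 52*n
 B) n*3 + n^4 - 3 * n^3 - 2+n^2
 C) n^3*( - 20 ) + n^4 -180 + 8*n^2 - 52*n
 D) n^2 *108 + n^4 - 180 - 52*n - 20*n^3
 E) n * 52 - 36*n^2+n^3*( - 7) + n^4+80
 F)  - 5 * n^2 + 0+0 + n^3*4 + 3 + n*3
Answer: A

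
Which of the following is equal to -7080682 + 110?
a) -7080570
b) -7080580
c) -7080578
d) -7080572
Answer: d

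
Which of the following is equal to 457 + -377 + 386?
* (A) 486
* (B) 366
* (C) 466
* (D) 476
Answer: C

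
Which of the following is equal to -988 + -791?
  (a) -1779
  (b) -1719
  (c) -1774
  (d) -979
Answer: a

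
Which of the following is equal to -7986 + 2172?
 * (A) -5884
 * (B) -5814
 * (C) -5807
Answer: B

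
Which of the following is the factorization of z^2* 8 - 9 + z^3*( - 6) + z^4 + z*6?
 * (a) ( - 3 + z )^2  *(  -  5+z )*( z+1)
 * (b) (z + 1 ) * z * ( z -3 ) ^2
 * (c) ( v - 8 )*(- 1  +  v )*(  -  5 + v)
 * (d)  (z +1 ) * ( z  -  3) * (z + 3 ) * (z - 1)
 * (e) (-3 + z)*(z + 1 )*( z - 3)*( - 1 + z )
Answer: e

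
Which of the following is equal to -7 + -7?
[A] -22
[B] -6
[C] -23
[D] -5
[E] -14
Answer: E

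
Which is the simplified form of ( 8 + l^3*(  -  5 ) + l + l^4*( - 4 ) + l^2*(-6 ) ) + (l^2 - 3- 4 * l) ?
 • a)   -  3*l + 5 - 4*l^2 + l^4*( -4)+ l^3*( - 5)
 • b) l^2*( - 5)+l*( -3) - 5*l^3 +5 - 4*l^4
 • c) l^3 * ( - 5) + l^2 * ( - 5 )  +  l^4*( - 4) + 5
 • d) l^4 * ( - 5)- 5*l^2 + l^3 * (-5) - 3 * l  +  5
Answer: b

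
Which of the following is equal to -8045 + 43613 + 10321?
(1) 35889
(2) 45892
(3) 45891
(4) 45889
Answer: 4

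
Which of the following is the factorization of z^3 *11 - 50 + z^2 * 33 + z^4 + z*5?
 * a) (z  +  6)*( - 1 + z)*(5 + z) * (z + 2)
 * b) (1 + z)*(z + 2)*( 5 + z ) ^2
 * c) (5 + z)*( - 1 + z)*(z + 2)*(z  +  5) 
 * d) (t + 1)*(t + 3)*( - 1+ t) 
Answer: c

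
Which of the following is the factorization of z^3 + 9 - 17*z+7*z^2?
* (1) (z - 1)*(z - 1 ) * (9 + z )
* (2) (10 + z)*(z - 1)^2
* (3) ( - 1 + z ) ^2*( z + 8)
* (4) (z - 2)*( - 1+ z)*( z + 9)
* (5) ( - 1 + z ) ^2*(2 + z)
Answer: 1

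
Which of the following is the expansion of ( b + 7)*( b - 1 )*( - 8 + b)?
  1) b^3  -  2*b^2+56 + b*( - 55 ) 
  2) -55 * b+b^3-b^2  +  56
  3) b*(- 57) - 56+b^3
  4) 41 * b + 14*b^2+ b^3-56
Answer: 1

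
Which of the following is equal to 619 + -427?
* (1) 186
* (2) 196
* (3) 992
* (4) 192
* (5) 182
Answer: 4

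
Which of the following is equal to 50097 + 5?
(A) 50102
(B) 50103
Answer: A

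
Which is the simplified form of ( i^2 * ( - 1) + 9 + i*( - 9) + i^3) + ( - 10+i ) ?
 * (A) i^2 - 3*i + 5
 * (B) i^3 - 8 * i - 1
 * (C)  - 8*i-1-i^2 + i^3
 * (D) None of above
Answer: C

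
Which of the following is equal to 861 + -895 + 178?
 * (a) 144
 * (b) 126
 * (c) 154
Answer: a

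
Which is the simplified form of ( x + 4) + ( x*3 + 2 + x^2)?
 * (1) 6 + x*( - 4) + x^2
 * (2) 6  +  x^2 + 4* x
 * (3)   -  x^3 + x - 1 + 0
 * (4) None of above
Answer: 2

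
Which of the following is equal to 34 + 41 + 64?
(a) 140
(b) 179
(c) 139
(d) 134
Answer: c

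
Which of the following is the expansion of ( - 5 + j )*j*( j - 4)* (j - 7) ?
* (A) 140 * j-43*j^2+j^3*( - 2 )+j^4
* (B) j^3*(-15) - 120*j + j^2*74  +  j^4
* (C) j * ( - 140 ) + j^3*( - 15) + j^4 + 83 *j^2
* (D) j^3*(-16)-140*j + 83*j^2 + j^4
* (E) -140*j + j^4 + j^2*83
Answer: D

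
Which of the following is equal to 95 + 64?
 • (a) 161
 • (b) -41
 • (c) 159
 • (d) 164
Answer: c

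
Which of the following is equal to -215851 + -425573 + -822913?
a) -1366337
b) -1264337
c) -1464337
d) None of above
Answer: c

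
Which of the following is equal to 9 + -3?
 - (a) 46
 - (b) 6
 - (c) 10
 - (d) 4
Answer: b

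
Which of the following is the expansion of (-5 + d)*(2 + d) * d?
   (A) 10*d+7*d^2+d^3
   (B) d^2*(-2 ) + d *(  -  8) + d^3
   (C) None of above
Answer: C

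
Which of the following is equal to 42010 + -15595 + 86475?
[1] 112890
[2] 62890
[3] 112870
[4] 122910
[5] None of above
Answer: 1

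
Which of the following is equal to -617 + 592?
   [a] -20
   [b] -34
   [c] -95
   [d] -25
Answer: d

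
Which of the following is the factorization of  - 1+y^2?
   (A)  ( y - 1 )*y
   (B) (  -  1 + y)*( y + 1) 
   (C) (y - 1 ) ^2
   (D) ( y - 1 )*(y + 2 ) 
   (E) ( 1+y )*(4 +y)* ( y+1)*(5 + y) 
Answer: B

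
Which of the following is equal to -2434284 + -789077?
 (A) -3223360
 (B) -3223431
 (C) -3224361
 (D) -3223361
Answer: D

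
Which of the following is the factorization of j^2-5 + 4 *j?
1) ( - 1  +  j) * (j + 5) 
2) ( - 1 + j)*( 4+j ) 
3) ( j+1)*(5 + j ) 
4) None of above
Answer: 1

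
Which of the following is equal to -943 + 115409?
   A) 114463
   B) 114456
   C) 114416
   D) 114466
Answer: D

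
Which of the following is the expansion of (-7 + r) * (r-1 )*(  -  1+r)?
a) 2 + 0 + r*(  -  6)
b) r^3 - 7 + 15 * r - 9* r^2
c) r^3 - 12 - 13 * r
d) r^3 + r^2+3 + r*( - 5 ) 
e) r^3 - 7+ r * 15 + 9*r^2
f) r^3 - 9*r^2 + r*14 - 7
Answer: b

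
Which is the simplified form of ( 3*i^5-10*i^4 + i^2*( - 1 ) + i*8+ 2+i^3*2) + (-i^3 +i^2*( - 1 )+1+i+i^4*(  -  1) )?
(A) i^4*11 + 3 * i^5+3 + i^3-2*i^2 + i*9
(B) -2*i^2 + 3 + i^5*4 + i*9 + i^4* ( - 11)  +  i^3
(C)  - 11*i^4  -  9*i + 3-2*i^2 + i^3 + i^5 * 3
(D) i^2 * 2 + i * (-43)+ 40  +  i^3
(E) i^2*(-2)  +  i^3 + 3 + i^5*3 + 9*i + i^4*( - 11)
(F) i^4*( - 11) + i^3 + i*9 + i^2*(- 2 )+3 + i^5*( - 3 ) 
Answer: E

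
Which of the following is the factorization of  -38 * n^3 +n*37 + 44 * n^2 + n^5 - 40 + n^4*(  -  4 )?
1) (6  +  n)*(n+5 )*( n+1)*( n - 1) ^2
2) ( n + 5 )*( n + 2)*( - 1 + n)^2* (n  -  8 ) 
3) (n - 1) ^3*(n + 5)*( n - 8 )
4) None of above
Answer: 4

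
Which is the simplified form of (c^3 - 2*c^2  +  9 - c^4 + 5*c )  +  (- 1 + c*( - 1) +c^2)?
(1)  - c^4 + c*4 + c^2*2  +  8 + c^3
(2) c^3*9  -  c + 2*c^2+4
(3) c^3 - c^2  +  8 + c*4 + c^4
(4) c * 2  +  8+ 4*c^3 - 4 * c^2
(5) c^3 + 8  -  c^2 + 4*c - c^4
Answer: 5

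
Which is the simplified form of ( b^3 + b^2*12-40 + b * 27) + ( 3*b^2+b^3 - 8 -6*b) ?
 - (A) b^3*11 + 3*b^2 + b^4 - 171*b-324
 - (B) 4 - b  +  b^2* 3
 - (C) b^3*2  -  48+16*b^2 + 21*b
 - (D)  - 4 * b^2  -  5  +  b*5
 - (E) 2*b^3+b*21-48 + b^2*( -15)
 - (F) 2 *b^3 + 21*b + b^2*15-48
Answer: F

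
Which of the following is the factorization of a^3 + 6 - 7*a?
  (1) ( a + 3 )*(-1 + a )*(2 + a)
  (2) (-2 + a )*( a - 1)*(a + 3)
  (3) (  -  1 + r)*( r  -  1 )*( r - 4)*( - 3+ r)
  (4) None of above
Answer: 2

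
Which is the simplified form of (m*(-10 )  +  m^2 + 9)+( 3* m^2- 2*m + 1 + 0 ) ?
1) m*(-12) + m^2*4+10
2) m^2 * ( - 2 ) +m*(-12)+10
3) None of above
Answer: 1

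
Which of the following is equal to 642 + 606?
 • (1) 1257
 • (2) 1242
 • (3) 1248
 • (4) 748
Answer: 3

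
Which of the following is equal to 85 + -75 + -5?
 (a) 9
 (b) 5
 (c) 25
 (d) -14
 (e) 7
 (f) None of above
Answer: b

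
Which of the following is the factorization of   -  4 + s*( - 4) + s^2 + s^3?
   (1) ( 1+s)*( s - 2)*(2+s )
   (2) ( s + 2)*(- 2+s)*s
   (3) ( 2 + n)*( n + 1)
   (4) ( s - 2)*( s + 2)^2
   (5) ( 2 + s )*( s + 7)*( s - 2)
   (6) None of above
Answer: 1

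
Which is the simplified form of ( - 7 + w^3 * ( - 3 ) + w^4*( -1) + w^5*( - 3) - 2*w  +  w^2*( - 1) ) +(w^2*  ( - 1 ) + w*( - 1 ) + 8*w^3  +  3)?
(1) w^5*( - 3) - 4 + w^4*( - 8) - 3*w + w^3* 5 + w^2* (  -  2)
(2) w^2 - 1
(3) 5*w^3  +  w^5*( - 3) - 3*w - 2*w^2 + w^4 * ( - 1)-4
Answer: 3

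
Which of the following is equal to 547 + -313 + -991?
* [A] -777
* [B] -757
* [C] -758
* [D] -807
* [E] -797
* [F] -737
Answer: B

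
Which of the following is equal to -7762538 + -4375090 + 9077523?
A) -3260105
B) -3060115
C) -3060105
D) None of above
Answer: C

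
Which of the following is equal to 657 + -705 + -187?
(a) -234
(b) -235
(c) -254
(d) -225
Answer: b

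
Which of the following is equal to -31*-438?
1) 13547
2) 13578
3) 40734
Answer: 2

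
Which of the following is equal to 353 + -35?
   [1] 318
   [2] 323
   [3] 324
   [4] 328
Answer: 1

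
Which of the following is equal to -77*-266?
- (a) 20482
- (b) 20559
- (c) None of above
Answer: a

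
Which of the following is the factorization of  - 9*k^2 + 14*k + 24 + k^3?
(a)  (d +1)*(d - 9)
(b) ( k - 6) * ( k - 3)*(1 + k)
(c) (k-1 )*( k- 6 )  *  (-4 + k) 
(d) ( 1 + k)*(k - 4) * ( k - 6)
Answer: d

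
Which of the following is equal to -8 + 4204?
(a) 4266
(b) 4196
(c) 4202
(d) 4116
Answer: b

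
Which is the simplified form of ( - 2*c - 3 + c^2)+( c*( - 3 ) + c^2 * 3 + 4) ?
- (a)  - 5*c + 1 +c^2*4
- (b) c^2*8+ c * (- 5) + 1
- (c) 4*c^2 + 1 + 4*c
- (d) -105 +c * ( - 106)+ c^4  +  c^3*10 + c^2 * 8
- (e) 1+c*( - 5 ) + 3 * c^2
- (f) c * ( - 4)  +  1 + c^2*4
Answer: a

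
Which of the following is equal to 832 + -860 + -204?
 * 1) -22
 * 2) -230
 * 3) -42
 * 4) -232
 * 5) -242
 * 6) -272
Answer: 4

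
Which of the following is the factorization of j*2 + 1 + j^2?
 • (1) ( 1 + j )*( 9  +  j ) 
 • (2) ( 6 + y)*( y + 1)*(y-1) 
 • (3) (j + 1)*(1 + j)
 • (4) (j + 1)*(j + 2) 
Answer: 3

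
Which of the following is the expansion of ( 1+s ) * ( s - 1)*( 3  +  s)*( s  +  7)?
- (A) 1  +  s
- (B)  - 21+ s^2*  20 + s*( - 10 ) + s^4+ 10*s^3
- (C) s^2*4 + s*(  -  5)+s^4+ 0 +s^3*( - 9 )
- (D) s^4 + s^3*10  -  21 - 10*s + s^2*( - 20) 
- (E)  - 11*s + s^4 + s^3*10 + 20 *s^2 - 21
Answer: B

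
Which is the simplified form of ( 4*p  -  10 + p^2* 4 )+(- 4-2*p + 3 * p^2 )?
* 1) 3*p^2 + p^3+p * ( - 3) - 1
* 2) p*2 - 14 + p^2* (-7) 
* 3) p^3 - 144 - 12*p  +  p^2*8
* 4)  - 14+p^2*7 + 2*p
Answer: 4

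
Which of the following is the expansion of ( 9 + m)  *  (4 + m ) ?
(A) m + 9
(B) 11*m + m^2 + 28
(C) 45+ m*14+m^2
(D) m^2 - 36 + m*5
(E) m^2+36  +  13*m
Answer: E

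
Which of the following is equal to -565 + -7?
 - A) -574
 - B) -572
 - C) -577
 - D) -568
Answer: B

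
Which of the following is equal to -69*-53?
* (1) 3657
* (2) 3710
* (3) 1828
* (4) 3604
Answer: 1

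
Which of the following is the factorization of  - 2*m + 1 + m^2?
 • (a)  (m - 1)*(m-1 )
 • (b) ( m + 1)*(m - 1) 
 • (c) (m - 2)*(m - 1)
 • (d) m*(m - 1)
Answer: a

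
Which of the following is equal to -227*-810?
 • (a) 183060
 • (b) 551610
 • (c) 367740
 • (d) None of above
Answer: d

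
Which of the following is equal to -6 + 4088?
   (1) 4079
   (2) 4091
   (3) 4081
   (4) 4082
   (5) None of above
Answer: 4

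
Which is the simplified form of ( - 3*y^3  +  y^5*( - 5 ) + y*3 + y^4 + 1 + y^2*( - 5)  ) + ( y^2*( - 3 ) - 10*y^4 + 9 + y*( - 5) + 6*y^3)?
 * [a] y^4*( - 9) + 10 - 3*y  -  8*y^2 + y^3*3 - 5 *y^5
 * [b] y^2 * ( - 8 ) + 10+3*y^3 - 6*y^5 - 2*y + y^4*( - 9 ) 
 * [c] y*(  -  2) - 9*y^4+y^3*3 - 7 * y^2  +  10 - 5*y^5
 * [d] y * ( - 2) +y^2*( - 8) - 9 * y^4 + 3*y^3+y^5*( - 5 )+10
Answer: d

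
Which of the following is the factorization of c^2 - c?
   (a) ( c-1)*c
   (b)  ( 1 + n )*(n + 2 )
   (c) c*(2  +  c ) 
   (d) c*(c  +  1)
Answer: a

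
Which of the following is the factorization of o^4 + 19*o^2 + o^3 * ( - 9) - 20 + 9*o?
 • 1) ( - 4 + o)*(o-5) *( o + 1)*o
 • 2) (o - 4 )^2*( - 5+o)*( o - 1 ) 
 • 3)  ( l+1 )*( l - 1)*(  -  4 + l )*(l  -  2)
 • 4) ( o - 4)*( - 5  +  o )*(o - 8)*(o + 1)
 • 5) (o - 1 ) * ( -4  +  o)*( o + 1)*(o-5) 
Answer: 5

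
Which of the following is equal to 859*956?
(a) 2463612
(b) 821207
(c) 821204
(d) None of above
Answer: c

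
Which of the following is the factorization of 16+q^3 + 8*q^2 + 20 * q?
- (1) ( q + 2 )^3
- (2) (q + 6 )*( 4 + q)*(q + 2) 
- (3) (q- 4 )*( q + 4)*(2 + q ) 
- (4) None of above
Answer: 4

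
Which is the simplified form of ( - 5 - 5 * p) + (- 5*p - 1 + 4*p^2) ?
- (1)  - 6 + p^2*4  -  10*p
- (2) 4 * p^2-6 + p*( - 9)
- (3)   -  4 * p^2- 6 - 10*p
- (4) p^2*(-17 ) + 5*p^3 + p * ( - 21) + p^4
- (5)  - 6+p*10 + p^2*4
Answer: 1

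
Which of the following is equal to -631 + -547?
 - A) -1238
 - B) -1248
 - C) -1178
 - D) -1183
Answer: C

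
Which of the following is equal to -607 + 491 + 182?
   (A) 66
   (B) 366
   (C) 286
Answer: A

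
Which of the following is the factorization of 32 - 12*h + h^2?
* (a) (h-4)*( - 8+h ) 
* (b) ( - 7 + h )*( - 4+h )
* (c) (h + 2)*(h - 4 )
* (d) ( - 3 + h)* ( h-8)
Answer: a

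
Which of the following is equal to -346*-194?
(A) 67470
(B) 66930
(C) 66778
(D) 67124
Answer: D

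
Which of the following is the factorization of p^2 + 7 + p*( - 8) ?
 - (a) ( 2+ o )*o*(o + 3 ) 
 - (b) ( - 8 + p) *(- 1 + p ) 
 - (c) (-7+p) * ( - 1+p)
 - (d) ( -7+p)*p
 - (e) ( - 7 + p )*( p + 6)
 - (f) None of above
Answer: c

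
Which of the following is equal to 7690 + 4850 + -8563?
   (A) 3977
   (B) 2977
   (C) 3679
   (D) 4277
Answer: A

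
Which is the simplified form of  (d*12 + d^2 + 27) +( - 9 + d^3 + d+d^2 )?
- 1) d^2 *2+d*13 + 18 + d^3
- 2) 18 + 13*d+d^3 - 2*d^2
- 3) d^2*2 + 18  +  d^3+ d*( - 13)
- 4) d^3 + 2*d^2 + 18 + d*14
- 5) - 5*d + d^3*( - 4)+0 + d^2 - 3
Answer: 1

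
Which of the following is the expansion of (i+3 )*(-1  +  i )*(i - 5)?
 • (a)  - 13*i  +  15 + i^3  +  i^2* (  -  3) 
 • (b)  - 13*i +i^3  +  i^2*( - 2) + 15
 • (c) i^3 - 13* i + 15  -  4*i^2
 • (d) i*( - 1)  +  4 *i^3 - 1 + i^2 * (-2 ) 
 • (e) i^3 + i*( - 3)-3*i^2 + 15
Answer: a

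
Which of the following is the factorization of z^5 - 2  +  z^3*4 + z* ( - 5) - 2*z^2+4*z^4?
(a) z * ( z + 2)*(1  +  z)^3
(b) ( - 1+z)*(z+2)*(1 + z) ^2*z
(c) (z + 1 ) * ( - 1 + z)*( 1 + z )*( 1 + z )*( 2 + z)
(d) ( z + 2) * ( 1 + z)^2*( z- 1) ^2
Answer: c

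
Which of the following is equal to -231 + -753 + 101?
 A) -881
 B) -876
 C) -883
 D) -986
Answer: C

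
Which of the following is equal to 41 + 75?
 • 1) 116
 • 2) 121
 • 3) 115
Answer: 1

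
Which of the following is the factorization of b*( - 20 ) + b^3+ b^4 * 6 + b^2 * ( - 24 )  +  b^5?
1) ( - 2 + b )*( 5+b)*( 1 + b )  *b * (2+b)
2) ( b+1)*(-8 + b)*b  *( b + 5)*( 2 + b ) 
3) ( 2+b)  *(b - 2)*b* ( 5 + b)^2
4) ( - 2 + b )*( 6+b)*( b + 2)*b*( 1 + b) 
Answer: 1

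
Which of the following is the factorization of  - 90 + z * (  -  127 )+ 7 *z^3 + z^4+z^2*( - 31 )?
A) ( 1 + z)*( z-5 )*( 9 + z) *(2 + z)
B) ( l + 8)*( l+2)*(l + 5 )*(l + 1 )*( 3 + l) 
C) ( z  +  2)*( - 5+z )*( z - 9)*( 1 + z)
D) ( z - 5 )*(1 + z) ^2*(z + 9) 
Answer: A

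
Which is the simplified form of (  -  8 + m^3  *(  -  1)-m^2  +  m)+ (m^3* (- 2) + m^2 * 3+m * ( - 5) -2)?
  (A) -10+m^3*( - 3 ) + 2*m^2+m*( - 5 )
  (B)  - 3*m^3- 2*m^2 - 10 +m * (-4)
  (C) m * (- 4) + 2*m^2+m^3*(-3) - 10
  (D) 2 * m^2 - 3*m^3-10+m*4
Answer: C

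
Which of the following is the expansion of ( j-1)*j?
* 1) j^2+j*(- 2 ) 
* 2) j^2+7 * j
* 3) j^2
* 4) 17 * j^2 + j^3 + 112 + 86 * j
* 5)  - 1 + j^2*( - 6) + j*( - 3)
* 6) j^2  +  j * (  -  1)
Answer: 6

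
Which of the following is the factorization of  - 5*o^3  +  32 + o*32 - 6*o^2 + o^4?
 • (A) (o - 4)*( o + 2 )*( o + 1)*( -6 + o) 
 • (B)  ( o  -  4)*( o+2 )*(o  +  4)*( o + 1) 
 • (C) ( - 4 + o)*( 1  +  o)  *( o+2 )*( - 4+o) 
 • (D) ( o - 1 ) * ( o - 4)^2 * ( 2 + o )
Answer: C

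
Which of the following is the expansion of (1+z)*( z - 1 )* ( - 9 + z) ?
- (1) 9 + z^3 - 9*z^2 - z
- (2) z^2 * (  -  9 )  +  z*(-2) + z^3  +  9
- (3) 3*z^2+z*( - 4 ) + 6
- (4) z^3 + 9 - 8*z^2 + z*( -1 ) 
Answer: 1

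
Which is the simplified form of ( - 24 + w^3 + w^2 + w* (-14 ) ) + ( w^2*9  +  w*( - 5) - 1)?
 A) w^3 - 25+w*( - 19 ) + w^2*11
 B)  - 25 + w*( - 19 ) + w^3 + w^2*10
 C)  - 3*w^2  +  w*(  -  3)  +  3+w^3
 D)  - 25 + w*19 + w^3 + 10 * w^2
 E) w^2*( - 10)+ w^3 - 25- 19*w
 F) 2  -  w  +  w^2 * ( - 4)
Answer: B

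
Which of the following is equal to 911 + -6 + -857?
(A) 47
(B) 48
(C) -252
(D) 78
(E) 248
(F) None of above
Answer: B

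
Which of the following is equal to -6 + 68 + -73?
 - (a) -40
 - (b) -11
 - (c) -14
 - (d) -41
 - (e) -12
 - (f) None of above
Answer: b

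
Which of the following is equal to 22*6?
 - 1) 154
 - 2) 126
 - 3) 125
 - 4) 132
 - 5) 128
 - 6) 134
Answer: 4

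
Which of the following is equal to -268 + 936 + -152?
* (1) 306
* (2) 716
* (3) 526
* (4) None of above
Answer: 4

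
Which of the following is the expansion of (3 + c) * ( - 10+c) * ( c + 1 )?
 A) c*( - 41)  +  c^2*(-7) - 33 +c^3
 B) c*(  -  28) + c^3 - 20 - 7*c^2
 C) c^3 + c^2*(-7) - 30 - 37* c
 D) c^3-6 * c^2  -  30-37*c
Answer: D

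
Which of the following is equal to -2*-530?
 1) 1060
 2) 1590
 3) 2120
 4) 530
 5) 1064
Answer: 1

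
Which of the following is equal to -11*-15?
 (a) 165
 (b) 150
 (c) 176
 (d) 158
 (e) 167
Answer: a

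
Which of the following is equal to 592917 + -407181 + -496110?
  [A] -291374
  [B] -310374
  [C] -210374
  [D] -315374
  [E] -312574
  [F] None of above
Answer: B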